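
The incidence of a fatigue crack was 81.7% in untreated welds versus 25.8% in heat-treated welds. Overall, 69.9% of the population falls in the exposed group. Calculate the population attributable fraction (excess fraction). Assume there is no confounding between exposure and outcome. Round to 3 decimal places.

p₁ = 0.817, p₀ = 0.258.
Overall risk P(Y=1) = π·p₁ + (1−π)·p₀ = 0.699×0.817 + 0.301×0.258 = 0.64874.
Under exogeneity, PAF = [P(Y=1) − p₀] / P(Y=1).
PAF = (0.64874 − 0.258) / 0.64874 ≈ 0.6023

PAF ≈ 0.602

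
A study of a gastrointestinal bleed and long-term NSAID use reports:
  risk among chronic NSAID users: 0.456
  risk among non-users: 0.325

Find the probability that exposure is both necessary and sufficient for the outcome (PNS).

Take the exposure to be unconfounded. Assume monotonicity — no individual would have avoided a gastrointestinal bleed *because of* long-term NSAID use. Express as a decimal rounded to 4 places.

Let p₁ = 0.456, p₀ = 0.325.
Under exogeneity and monotonicity, PNS = p₁ − p₀.
PNS = 0.456 − 0.325 = 0.131

PNS ≈ 0.1310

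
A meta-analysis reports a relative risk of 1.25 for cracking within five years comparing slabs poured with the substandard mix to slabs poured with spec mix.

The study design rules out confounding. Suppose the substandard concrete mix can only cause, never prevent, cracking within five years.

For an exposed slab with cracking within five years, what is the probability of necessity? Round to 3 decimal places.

PN ≈ 0.200

Under exogeneity and monotonicity, PN = (RR − 1) / RR = 1 − 1/RR.
PN = (1.25 − 1) / 1.25 = 0.25 / 1.25 ≈ 0.2000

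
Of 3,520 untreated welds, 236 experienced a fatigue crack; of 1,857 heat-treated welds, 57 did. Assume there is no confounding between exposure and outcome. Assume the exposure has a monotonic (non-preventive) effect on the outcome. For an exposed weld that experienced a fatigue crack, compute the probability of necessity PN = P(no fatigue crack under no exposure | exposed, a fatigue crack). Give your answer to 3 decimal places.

PN ≈ 0.542

p₁ = P(outcome | exposed) = 236/3520 = 0.067045
p₀ = P(outcome | unexposed) = 57/1857 = 0.030695
Under exogeneity and monotonicity, PN = (p₁ − p₀) / p₁.
PN = (0.067045 − 0.030695) / 0.067045 = 0.036351 / 0.067045 ≈ 0.5422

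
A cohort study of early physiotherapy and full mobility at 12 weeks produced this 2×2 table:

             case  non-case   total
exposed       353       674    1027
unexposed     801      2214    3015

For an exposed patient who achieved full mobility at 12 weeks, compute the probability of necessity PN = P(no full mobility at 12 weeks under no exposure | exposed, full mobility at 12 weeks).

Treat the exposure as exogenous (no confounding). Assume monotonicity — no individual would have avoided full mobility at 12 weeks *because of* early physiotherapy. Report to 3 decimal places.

PN ≈ 0.227

p₁ = P(outcome | exposed) = 353/1027 = 0.34372
p₀ = P(outcome | unexposed) = 801/3015 = 0.26567
Under exogeneity and monotonicity, PN = (p₁ − p₀) / p₁.
PN = (0.34372 − 0.26567) / 0.34372 = 0.078048 / 0.34372 ≈ 0.2271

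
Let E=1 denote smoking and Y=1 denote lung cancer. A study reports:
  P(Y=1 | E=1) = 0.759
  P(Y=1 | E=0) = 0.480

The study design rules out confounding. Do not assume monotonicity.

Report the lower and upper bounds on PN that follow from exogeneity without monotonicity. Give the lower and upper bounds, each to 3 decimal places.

0.368 ≤ PN ≤ 0.685

Let p₁ = 0.759, p₀ = 0.48.
Under exogeneity alone the bounds on PN are max{0,(p₁−p₀)/p₁} ≤ PN ≤ min{1,(1−p₀)/p₁}.
  lower = (p₁ − p₀)/p₁ = 0.279 / 0.759 ≈ 0.3676
  upper = min{1, (1 − p₀)/p₁} = 0.52 / 0.759 ≈ 0.6851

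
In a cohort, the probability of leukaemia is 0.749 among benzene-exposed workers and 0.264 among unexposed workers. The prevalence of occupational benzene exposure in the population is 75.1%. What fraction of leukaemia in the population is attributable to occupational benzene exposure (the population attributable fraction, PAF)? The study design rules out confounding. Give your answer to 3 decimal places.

Let p₁ = 0.749, p₀ = 0.264.
Overall risk P(Y=1) = π·p₁ + (1−π)·p₀ = 0.751×0.749 + 0.249×0.264 = 0.62823.
Under exogeneity, PAF = [P(Y=1) − p₀] / P(Y=1).
PAF = (0.62823 − 0.264) / 0.62823 ≈ 0.5798

PAF ≈ 0.580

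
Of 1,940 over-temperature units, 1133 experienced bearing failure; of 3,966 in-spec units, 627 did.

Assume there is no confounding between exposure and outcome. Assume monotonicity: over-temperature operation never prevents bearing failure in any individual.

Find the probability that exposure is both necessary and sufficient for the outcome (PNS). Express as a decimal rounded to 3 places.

p₁ = P(outcome | exposed) = 1133/1940 = 0.58402
p₀ = P(outcome | unexposed) = 627/3966 = 0.15809
Under exogeneity and monotonicity, PNS = p₁ − p₀.
PNS = 0.58402 − 0.15809 = 0.42593

PNS ≈ 0.426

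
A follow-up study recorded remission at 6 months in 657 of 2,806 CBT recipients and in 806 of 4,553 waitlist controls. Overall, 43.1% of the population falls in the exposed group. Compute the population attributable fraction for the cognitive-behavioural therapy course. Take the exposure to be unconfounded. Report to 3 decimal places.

PAF ≈ 0.122

p₁ = P(outcome | exposed) = 657/2806 = 0.23414
p₀ = P(outcome | unexposed) = 806/4553 = 0.17703
Overall risk P(Y=1) = π·p₁ + (1−π)·p₀ = 0.431×0.23414 + 0.569×0.17703 = 0.20164.
Under exogeneity, PAF = [P(Y=1) − p₀] / P(Y=1).
PAF = (0.20164 − 0.17703) / 0.20164 ≈ 0.1221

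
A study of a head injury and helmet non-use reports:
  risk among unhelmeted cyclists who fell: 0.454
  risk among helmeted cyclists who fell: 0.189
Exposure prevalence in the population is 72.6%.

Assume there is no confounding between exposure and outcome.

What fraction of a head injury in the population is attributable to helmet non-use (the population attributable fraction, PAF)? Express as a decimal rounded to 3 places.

Let p₁ = 0.454, p₀ = 0.189.
Overall risk P(Y=1) = π·p₁ + (1−π)·p₀ = 0.726×0.454 + 0.274×0.189 = 0.38139.
Under exogeneity, PAF = [P(Y=1) − p₀] / P(Y=1).
PAF = (0.38139 − 0.189) / 0.38139 ≈ 0.5044

PAF ≈ 0.504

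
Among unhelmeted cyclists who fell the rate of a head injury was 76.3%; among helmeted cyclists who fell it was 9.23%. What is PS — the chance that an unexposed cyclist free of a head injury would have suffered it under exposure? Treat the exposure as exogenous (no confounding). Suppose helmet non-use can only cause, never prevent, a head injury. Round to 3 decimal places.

PS ≈ 0.739

p₁ = 0.763, p₀ = 0.0923.
Under exogeneity and monotonicity, PS = (p₁ − p₀) / (1 − p₀).
PS = (0.763 − 0.0923) / (1 − 0.0923) = 0.6707 / 0.9077 ≈ 0.7389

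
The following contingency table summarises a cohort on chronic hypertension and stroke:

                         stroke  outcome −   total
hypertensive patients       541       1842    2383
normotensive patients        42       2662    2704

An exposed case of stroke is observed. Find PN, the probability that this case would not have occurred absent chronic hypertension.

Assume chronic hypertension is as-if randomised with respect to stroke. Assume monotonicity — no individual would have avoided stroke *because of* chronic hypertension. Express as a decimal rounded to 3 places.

PN ≈ 0.932

p₁ = P(outcome | exposed) = 541/2383 = 0.22702
p₀ = P(outcome | unexposed) = 42/2704 = 0.015533
Under exogeneity and monotonicity, PN = (p₁ − p₀)/p₁.
PN = (0.22702 − 0.015533) / 0.22702 ≈ 0.9316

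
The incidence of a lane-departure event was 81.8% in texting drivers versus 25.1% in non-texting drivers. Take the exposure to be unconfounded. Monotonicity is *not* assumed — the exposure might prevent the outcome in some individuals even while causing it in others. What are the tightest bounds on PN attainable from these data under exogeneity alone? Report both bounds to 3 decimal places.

p₁ = 0.818, p₀ = 0.251.
Under exogeneity alone the bounds on PN are max{0,(p₁−p₀)/p₁} ≤ PN ≤ min{1,(1−p₀)/p₁}.
  lower = (p₁ − p₀)/p₁ = 0.567 / 0.818 ≈ 0.6932
  upper = min{1, (1 − p₀)/p₁} = 0.749 / 0.818 ≈ 0.9156

0.693 ≤ PN ≤ 0.916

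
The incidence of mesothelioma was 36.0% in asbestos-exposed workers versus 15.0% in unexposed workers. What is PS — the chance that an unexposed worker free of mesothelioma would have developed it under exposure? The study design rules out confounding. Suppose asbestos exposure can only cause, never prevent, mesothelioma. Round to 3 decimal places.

PS ≈ 0.247

p₁ = 0.36, p₀ = 0.15.
Under exogeneity and monotonicity, PS = (p₁ − p₀) / (1 − p₀).
PS = (0.36 − 0.15) / (1 − 0.15) = 0.21 / 0.85 ≈ 0.2471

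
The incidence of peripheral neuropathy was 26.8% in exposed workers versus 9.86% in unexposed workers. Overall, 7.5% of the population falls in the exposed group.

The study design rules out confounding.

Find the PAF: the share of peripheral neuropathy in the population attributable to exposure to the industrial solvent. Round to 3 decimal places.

PAF ≈ 0.114

p₁ = 0.268, p₀ = 0.0986.
Overall risk P(Y=1) = π·p₁ + (1−π)·p₀ = 0.075×0.268 + 0.925×0.0986 = 0.1113.
Under exogeneity, PAF = [P(Y=1) − p₀] / P(Y=1).
PAF = (0.1113 − 0.0986) / 0.1113 ≈ 0.1141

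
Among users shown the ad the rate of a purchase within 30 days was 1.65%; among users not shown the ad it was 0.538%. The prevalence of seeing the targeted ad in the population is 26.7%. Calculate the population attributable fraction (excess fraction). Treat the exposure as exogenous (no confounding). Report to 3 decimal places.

p₁ = 0.0165, p₀ = 0.00538.
Overall risk P(Y=1) = π·p₁ + (1−π)·p₀ = 0.267×0.0165 + 0.733×0.00538 = 0.008349.
Under exogeneity, PAF = [P(Y=1) − p₀] / P(Y=1).
PAF = (0.008349 − 0.00538) / 0.008349 ≈ 0.3556

PAF ≈ 0.356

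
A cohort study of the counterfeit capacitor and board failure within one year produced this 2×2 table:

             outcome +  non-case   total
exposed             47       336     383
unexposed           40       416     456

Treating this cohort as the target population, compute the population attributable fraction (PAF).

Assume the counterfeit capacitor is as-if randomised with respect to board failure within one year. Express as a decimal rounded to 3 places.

p₁ = P(outcome | exposed) = 47/383 = 0.12272
p₀ = P(outcome | unexposed) = 40/456 = 0.087719
Exposure prevalence π = 383/839 = 0.4565; overall risk P(Y=1) = 0.10369.
Under exogeneity, PAF = [P(Y=1) − p₀]/P(Y=1).
PAF = (0.10369 − 0.087719) / 0.10369 ≈ 0.1541

PAF ≈ 0.154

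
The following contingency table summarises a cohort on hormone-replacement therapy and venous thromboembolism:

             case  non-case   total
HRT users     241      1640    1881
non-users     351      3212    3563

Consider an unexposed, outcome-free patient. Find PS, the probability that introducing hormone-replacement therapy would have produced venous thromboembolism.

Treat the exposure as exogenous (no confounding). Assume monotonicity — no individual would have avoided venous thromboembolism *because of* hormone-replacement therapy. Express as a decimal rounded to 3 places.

p₁ = P(outcome | exposed) = 241/1881 = 0.12812
p₀ = P(outcome | unexposed) = 351/3563 = 0.098512
Under exogeneity and monotonicity, PS = (p₁ − p₀) / (1 − p₀).
PS = (0.12812 − 0.098512) / (1 − 0.098512) = 0.029611 / 0.90149 ≈ 0.0328

PS ≈ 0.033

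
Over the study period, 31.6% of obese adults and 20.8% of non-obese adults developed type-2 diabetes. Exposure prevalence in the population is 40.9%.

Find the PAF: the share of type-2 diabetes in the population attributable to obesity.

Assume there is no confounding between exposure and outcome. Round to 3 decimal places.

p₁ = 0.316, p₀ = 0.208.
Overall risk P(Y=1) = π·p₁ + (1−π)·p₀ = 0.409×0.316 + 0.591×0.208 = 0.25217.
Under exogeneity, PAF = [P(Y=1) − p₀] / P(Y=1).
PAF = (0.25217 − 0.208) / 0.25217 ≈ 0.1752

PAF ≈ 0.175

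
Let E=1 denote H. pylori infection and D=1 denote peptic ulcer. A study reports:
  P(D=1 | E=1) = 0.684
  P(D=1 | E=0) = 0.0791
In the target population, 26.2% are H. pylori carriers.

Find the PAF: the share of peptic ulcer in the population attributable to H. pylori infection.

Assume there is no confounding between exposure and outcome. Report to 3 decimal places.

PAF ≈ 0.667

Let p₁ = 0.684, p₀ = 0.0791.
Overall risk P(Y=1) = π·p₁ + (1−π)·p₀ = 0.262×0.684 + 0.738×0.0791 = 0.23758.
Under exogeneity, PAF = [P(Y=1) − p₀] / P(Y=1).
PAF = (0.23758 − 0.0791) / 0.23758 ≈ 0.6671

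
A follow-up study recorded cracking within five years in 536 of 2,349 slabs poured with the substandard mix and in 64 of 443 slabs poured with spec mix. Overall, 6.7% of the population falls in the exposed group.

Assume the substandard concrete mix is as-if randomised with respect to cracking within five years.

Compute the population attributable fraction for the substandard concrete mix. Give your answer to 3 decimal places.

p₁ = P(outcome | exposed) = 536/2349 = 0.22818
p₀ = P(outcome | unexposed) = 64/443 = 0.14447
Overall risk P(Y=1) = π·p₁ + (1−π)·p₀ = 0.067×0.22818 + 0.933×0.14447 = 0.15008.
Under exogeneity, PAF = [P(Y=1) − p₀] / P(Y=1).
PAF = (0.15008 − 0.14447) / 0.15008 ≈ 0.0374

PAF ≈ 0.037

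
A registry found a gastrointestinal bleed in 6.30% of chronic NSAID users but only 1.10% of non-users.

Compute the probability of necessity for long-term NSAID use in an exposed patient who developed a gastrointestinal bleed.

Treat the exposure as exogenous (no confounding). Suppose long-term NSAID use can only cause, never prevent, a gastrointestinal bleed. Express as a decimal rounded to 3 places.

p₁ = 0.063, p₀ = 0.011.
Under exogeneity and monotonicity, PN = (p₁ − p₀) / p₁.
PN = (0.063 − 0.011) / 0.063 = 0.052 / 0.063 ≈ 0.8254

PN ≈ 0.825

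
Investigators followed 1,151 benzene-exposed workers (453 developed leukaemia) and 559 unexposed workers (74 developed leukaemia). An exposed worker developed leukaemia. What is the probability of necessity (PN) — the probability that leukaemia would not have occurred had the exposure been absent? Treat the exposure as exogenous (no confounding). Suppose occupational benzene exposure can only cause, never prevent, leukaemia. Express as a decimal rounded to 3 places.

PN ≈ 0.664

p₁ = P(outcome | exposed) = 453/1151 = 0.39357
p₀ = P(outcome | unexposed) = 74/559 = 0.13238
Under exogeneity and monotonicity, PN = (p₁ − p₀) / p₁.
PN = (0.39357 − 0.13238) / 0.39357 = 0.26119 / 0.39357 ≈ 0.6636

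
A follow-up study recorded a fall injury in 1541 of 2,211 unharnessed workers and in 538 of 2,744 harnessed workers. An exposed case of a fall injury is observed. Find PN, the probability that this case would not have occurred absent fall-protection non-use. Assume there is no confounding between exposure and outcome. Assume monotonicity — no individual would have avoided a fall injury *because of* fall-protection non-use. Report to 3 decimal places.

p₁ = P(outcome | exposed) = 1541/2211 = 0.69697
p₀ = P(outcome | unexposed) = 538/2744 = 0.19606
Under exogeneity and monotonicity, PN = (p₁ − p₀) / p₁.
PN = (0.69697 − 0.19606) / 0.69697 = 0.50091 / 0.69697 ≈ 0.7187

PN ≈ 0.719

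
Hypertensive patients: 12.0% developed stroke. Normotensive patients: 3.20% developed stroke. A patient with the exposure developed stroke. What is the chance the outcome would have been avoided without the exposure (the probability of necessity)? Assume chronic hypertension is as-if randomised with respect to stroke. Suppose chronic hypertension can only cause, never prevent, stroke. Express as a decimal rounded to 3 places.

p₁ = 0.12, p₀ = 0.032.
Under exogeneity and monotonicity, PN = (p₁ − p₀) / p₁.
PN = (0.12 − 0.032) / 0.12 = 0.088 / 0.12 ≈ 0.7333

PN ≈ 0.733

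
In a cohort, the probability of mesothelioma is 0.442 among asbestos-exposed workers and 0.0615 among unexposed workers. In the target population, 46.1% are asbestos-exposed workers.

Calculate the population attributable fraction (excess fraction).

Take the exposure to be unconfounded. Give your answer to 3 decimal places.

Let p₁ = 0.442, p₀ = 0.0615.
Overall risk P(Y=1) = π·p₁ + (1−π)·p₀ = 0.461×0.442 + 0.539×0.0615 = 0.23691.
Under exogeneity, PAF = [P(Y=1) − p₀] / P(Y=1).
PAF = (0.23691 − 0.0615) / 0.23691 ≈ 0.7404

PAF ≈ 0.740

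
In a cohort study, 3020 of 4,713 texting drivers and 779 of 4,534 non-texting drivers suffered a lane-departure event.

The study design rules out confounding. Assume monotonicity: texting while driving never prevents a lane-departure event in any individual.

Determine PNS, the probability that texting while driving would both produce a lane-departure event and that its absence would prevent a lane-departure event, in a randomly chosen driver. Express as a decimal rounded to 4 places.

p₁ = P(outcome | exposed) = 3020/4713 = 0.64078
p₀ = P(outcome | unexposed) = 779/4534 = 0.17181
Under exogeneity and monotonicity, PNS = p₁ − p₀.
PNS = 0.64078 − 0.17181 = 0.46897

PNS ≈ 0.4690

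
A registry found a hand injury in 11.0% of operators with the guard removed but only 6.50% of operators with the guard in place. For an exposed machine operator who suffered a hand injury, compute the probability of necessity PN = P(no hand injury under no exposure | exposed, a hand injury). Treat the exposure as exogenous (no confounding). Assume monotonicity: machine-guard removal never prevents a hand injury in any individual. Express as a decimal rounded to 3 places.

p₁ = 0.11, p₀ = 0.065.
Under exogeneity and monotonicity, PN = (p₁ − p₀) / p₁.
PN = (0.11 − 0.065) / 0.11 = 0.045 / 0.11 ≈ 0.4091

PN ≈ 0.409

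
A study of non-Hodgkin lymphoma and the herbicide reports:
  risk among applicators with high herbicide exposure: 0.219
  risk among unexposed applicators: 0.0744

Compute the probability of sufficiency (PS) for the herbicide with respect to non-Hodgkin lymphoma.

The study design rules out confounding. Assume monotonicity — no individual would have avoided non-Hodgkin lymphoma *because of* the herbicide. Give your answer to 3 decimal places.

Let p₁ = 0.219, p₀ = 0.0744.
Under exogeneity and monotonicity, PS = (p₁ − p₀) / (1 − p₀).
PS = (0.219 − 0.0744) / (1 − 0.0744) = 0.1446 / 0.9256 ≈ 0.1562

PS ≈ 0.156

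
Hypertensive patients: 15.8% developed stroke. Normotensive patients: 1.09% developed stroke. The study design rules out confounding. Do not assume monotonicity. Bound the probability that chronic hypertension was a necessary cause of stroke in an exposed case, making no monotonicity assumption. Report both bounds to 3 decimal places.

p₁ = 0.158, p₀ = 0.0109.
Under exogeneity alone the bounds on PN are max{0,(p₁−p₀)/p₁} ≤ PN ≤ min{1,(1−p₀)/p₁}.
  lower = (p₁ − p₀)/p₁ = 0.1471 / 0.158 ≈ 0.9310
  upper = min{1, (1 − p₀)/p₁} = 0.9891 / 0.158 ≈ 6.2601 → capped at 1

0.931 ≤ PN ≤ 1.000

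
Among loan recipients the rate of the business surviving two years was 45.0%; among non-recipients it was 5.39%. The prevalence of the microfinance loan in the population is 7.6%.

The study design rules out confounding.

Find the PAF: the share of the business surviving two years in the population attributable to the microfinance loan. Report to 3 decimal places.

PAF ≈ 0.358

p₁ = 0.45, p₀ = 0.0539.
Overall risk P(Y=1) = π·p₁ + (1−π)·p₀ = 0.076×0.45 + 0.924×0.0539 = 0.084004.
Under exogeneity, PAF = [P(Y=1) − p₀] / P(Y=1).
PAF = (0.084004 − 0.0539) / 0.084004 ≈ 0.3584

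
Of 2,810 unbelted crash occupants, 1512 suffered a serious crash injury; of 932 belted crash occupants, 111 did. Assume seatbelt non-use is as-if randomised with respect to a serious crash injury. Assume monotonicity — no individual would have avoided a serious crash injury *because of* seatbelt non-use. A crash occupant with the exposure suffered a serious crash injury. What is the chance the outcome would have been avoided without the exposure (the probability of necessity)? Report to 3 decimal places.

p₁ = P(outcome | exposed) = 1512/2810 = 0.53808
p₀ = P(outcome | unexposed) = 111/932 = 0.1191
Under exogeneity and monotonicity, PN = (p₁ − p₀) / p₁.
PN = (0.53808 − 0.1191) / 0.53808 = 0.41898 / 0.53808 ≈ 0.7787

PN ≈ 0.779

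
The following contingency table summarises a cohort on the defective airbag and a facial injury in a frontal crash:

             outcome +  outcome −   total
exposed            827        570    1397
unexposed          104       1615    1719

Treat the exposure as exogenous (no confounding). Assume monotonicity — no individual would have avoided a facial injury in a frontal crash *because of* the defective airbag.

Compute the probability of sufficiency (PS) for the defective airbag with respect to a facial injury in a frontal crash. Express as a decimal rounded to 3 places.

p₁ = P(outcome | exposed) = 827/1397 = 0.59198
p₀ = P(outcome | unexposed) = 104/1719 = 0.0605
Under exogeneity and monotonicity, PS = (p₁ − p₀)/(1 − p₀).
PS = (0.59198 − 0.0605) / 0.9395 ≈ 0.5657

PS ≈ 0.566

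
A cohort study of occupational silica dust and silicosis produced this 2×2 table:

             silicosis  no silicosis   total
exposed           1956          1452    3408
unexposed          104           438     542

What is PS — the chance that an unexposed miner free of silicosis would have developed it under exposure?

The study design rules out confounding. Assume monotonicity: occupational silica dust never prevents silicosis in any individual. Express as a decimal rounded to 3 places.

p₁ = P(outcome | exposed) = 1956/3408 = 0.57394
p₀ = P(outcome | unexposed) = 104/542 = 0.19188
Under exogeneity and monotonicity, PS = (p₁ − p₀) / (1 − p₀).
PS = (0.57394 − 0.19188) / (1 − 0.19188) = 0.38206 / 0.80812 ≈ 0.4728

PS ≈ 0.473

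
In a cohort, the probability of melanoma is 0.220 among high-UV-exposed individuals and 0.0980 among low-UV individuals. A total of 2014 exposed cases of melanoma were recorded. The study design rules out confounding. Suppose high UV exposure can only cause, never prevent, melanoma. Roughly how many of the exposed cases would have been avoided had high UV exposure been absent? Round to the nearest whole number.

Let p₁ = 0.22, p₀ = 0.098.
PN = (p₁ − p₀)/p₁ = (0.22 − 0.098) / 0.22 ≈ 0.55455.
Attributable cases ≈ PN × (exposed cases) = 0.55455 × 2014 ≈ 1116.85.

about 1117 cases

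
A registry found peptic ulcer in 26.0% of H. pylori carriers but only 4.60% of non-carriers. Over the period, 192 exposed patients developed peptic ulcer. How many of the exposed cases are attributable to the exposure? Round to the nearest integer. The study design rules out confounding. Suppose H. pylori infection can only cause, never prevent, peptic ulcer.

p₁ = 0.26, p₀ = 0.046.
PN = (p₁ − p₀)/p₁ = (0.26 − 0.046) / 0.26 ≈ 0.82308.
Attributable cases ≈ PN × (exposed cases) = 0.82308 × 192 ≈ 158.03.

about 158 cases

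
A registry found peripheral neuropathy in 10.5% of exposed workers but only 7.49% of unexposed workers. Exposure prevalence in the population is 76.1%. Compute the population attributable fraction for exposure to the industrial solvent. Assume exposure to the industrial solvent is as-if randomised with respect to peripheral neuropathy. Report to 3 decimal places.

PAF ≈ 0.234

p₁ = 0.105, p₀ = 0.0749.
Overall risk P(Y=1) = π·p₁ + (1−π)·p₀ = 0.761×0.105 + 0.239×0.0749 = 0.097806.
Under exogeneity, PAF = [P(Y=1) − p₀] / P(Y=1).
PAF = (0.097806 − 0.0749) / 0.097806 ≈ 0.2342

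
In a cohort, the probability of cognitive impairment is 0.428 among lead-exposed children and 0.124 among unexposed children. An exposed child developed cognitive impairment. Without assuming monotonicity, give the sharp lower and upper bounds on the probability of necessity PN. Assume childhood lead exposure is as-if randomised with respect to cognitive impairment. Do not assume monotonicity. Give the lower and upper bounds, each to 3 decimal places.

0.710 ≤ PN ≤ 1.000

Let p₁ = 0.428, p₀ = 0.124.
Under exogeneity alone the bounds on PN are max{0,(p₁−p₀)/p₁} ≤ PN ≤ min{1,(1−p₀)/p₁}.
  lower = (p₁ − p₀)/p₁ = 0.304 / 0.428 ≈ 0.7103
  upper = min{1, (1 − p₀)/p₁} = 0.876 / 0.428 ≈ 2.0467 → capped at 1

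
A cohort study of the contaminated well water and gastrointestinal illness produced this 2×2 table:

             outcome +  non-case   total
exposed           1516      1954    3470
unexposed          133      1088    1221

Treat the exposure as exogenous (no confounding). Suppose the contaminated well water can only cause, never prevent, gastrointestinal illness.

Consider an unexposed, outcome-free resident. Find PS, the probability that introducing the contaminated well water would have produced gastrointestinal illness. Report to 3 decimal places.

p₁ = P(outcome | exposed) = 1516/3470 = 0.43689
p₀ = P(outcome | unexposed) = 133/1221 = 0.10893
Under exogeneity and monotonicity, PS = (p₁ − p₀) / (1 − p₀).
PS = (0.43689 − 0.10893) / (1 − 0.10893) = 0.32796 / 0.89107 ≈ 0.3681

PS ≈ 0.368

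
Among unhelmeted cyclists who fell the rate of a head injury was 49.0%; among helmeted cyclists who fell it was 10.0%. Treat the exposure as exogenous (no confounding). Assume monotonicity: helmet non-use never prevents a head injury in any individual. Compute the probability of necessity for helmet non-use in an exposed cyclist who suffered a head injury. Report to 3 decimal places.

PN ≈ 0.796

p₁ = 0.49, p₀ = 0.1.
Under exogeneity and monotonicity, PN = (p₁ − p₀) / p₁.
PN = (0.49 − 0.1) / 0.49 = 0.39 / 0.49 ≈ 0.7959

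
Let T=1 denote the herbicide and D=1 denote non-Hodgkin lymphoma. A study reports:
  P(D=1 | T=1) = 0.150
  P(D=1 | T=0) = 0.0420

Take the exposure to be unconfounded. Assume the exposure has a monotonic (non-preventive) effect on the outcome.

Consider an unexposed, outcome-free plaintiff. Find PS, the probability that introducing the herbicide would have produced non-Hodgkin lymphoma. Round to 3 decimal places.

PS ≈ 0.113

Let p₁ = 0.15, p₀ = 0.042.
Under exogeneity and monotonicity, PS = (p₁ − p₀) / (1 − p₀).
PS = (0.15 − 0.042) / (1 − 0.042) = 0.108 / 0.958 ≈ 0.1127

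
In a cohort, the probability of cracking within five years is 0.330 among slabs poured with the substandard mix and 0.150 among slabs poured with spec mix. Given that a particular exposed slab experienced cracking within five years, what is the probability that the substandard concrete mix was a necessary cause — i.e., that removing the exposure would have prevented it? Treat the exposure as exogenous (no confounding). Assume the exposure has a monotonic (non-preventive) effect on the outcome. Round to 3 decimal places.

Let p₁ = 0.33, p₀ = 0.15.
Under exogeneity and monotonicity, PN = (p₁ − p₀) / p₁.
PN = (0.33 − 0.15) / 0.33 = 0.18 / 0.33 ≈ 0.5455

PN ≈ 0.545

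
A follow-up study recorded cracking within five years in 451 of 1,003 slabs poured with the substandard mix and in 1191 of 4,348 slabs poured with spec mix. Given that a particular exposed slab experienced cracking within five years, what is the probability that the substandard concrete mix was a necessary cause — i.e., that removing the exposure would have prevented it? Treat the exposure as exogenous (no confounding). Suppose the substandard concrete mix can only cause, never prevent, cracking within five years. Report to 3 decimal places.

PN ≈ 0.391

p₁ = P(outcome | exposed) = 451/1003 = 0.44965
p₀ = P(outcome | unexposed) = 1191/4348 = 0.27392
Under exogeneity and monotonicity, PN = (p₁ − p₀) / p₁.
PN = (0.44965 − 0.27392) / 0.44965 = 0.17573 / 0.44965 ≈ 0.3908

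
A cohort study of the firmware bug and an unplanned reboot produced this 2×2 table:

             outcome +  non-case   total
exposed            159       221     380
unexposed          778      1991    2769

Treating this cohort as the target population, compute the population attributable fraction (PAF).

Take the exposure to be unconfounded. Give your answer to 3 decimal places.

PAF ≈ 0.056

p₁ = P(outcome | exposed) = 159/380 = 0.41842
p₀ = P(outcome | unexposed) = 778/2769 = 0.28097
Exposure prevalence π = 380/3149 = 0.12067; overall risk P(Y=1) = 0.29755.
Under exogeneity, PAF = [P(Y=1) − p₀]/P(Y=1).
PAF = (0.29755 − 0.28097) / 0.29755 ≈ 0.0557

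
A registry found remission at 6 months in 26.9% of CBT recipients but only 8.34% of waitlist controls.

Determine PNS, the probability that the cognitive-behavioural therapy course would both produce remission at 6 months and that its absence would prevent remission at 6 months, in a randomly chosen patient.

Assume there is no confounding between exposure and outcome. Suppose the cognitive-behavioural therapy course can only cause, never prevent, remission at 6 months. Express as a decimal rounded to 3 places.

PNS ≈ 0.186

p₁ = 0.269, p₀ = 0.0834.
Under exogeneity and monotonicity, PNS = p₁ − p₀.
PNS = 0.269 − 0.0834 = 0.1856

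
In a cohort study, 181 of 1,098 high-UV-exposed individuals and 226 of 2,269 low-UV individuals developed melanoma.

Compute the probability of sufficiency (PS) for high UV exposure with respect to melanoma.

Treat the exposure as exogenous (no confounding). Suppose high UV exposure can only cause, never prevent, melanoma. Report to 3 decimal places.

PS ≈ 0.072

p₁ = P(outcome | exposed) = 181/1098 = 0.16485
p₀ = P(outcome | unexposed) = 226/2269 = 0.099603
Under exogeneity and monotonicity, PS = (p₁ − p₀) / (1 − p₀).
PS = (0.16485 − 0.099603) / (1 − 0.099603) = 0.065242 / 0.9004 ≈ 0.0725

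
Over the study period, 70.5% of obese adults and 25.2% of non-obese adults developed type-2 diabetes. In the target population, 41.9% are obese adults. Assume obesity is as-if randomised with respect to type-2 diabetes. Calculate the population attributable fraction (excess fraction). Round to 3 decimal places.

p₁ = 0.705, p₀ = 0.252.
Overall risk P(Y=1) = π·p₁ + (1−π)·p₀ = 0.419×0.705 + 0.581×0.252 = 0.44181.
Under exogeneity, PAF = [P(Y=1) − p₀] / P(Y=1).
PAF = (0.44181 − 0.252) / 0.44181 ≈ 0.4296

PAF ≈ 0.430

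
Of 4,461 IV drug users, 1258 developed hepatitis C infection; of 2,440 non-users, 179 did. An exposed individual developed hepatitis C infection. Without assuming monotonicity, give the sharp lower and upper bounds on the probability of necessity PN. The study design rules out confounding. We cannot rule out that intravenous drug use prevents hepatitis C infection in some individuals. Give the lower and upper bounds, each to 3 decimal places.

0.740 ≤ PN ≤ 1.000

p₁ = P(outcome | exposed) = 1258/4461 = 0.282
p₀ = P(outcome | unexposed) = 179/2440 = 0.073361
Under exogeneity alone the bounds on PN are max{0,(p₁−p₀)/p₁} ≤ PN ≤ min{1,(1−p₀)/p₁}.
  lower = (p₁ − p₀)/p₁ = 0.20864 / 0.282 ≈ 0.7399
  upper = min{1, (1 − p₀)/p₁} = 0.92664 / 0.282 ≈ 3.2860 → capped at 1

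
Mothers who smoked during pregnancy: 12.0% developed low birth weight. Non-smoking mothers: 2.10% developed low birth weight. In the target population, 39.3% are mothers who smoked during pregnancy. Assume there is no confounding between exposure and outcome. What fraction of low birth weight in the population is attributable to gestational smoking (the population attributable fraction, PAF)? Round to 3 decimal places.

PAF ≈ 0.649

p₁ = 0.12, p₀ = 0.021.
Overall risk P(Y=1) = π·p₁ + (1−π)·p₀ = 0.393×0.12 + 0.607×0.021 = 0.059907.
Under exogeneity, PAF = [P(Y=1) − p₀] / P(Y=1).
PAF = (0.059907 − 0.021) / 0.059907 ≈ 0.6495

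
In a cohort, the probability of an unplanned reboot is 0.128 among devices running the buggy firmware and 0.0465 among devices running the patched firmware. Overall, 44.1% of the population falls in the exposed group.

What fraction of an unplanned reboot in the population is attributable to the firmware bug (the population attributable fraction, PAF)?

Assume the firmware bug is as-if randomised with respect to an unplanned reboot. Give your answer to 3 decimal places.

PAF ≈ 0.436

Let p₁ = 0.128, p₀ = 0.0465.
Overall risk P(Y=1) = π·p₁ + (1−π)·p₀ = 0.441×0.128 + 0.559×0.0465 = 0.082442.
Under exogeneity, PAF = [P(Y=1) − p₀] / P(Y=1).
PAF = (0.082442 − 0.0465) / 0.082442 ≈ 0.4360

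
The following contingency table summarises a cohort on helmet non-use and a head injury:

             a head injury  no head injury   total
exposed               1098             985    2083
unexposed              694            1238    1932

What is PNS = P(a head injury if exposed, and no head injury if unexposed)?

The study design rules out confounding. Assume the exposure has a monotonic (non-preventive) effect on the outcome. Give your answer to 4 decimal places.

p₁ = P(outcome | exposed) = 1098/2083 = 0.52712
p₀ = P(outcome | unexposed) = 694/1932 = 0.35921
Under exogeneity and monotonicity, PNS = p₁ − p₀.
PNS = 0.52712 − 0.35921 = 0.16791

PNS ≈ 0.1679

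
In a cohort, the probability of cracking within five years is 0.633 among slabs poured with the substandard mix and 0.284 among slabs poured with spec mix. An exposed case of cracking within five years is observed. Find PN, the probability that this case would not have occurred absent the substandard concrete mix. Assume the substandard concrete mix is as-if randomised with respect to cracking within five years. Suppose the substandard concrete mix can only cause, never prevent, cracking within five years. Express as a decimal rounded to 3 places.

Let p₁ = 0.633, p₀ = 0.284.
Under exogeneity and monotonicity, PN = (p₁ − p₀) / p₁.
PN = (0.633 − 0.284) / 0.633 = 0.349 / 0.633 ≈ 0.5513

PN ≈ 0.551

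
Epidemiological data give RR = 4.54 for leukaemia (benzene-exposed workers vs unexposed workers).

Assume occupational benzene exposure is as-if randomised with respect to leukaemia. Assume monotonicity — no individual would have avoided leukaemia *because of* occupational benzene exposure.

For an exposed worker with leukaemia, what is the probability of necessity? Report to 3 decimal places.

PN ≈ 0.780

Under exogeneity and monotonicity, PN = (RR − 1) / RR = 1 − 1/RR.
PN = (4.54 − 1) / 4.54 = 3.54 / 4.54 ≈ 0.7797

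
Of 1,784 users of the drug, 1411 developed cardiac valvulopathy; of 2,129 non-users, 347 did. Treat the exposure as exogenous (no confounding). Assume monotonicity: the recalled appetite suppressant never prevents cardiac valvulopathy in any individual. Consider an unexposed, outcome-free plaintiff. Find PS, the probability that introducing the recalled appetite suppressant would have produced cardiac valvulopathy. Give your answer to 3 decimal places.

PS ≈ 0.750

p₁ = P(outcome | exposed) = 1411/1784 = 0.79092
p₀ = P(outcome | unexposed) = 347/2129 = 0.16299
Under exogeneity and monotonicity, PS = (p₁ − p₀) / (1 − p₀).
PS = (0.79092 − 0.16299) / (1 − 0.16299) = 0.62793 / 0.83701 ≈ 0.7502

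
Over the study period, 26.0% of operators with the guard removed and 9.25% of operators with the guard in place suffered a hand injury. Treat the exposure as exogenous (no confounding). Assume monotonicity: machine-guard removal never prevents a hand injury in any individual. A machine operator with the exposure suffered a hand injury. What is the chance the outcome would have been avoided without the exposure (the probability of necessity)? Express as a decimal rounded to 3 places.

p₁ = 0.26, p₀ = 0.0925.
Under exogeneity and monotonicity, PN = (p₁ − p₀) / p₁.
PN = (0.26 − 0.0925) / 0.26 = 0.1675 / 0.26 ≈ 0.6442

PN ≈ 0.644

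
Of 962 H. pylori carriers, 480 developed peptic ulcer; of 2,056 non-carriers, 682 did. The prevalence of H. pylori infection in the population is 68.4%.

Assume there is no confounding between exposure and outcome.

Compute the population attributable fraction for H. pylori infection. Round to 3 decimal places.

PAF ≈ 0.256

p₁ = P(outcome | exposed) = 480/962 = 0.49896
p₀ = P(outcome | unexposed) = 682/2056 = 0.33171
Overall risk P(Y=1) = π·p₁ + (1−π)·p₀ = 0.684×0.49896 + 0.316×0.33171 = 0.44611.
Under exogeneity, PAF = [P(Y=1) − p₀] / P(Y=1).
PAF = (0.44611 − 0.33171) / 0.44611 ≈ 0.2564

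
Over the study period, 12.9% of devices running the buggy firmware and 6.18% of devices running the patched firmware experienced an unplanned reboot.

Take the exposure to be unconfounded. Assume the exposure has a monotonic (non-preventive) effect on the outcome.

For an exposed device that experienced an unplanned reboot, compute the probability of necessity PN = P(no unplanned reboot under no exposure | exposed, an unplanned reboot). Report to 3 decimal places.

PN ≈ 0.521

p₁ = 0.129, p₀ = 0.0618.
Under exogeneity and monotonicity, PN = (p₁ − p₀) / p₁.
PN = (0.129 − 0.0618) / 0.129 = 0.0672 / 0.129 ≈ 0.5209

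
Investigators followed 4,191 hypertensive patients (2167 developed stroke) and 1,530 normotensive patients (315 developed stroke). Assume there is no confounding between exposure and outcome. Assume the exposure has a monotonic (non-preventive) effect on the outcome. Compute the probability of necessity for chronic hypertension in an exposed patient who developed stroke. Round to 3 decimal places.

PN ≈ 0.602

p₁ = P(outcome | exposed) = 2167/4191 = 0.51706
p₀ = P(outcome | unexposed) = 315/1530 = 0.20588
Under exogeneity and monotonicity, PN = (p₁ − p₀) / p₁.
PN = (0.51706 − 0.20588) / 0.51706 = 0.31118 / 0.51706 ≈ 0.6018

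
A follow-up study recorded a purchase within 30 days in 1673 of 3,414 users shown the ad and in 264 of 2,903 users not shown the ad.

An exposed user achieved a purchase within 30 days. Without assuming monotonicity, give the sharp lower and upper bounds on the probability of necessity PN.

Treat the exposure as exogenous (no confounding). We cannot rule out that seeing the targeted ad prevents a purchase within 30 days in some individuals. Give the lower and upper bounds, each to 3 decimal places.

0.814 ≤ PN ≤ 1.000

p₁ = P(outcome | exposed) = 1673/3414 = 0.49004
p₀ = P(outcome | unexposed) = 264/2903 = 0.09094
Under exogeneity alone the bounds on PN are max{0,(p₁−p₀)/p₁} ≤ PN ≤ min{1,(1−p₀)/p₁}.
  lower = (p₁ − p₀)/p₁ = 0.3991 / 0.49004 ≈ 0.8144
  upper = min{1, (1 − p₀)/p₁} = 0.90906 / 0.49004 ≈ 1.8551 → capped at 1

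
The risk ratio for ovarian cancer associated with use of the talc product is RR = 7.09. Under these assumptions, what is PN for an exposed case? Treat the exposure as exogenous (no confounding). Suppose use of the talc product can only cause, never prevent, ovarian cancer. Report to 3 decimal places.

Under exogeneity and monotonicity, PN = (RR − 1) / RR = 1 − 1/RR.
PN = (7.09 − 1) / 7.09 = 6.09 / 7.09 ≈ 0.8590

PN ≈ 0.859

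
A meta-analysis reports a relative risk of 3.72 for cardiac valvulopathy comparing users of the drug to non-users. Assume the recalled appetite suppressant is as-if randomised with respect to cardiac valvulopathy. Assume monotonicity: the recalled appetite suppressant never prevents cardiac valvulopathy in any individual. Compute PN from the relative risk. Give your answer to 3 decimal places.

PN ≈ 0.731

Under exogeneity and monotonicity, PN = (RR − 1) / RR = 1 − 1/RR.
PN = (3.72 − 1) / 3.72 = 2.72 / 3.72 ≈ 0.7312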